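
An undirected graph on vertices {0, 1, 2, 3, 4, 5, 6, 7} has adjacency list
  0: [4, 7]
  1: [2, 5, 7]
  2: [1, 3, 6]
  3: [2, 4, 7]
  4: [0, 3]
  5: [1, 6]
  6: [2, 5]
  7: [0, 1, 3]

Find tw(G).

2

A width-2 tree decomposition is:
Bags: B1 = {2, 5, 6}  B2 = {1, 2, 5}  B3 = {1, 2, 3}  B4 = {1, 3, 7}  B5 = {3, 4, 7}  B6 = {0, 4, 7}
Tree: B1–B2, B2–B3, B3–B4, B4–B5, B5–B6
The largest bag has 3 vertices, giving width 2; this decomposition certifies tw(G) ≤ 2. Since 6–5–1–2–6 is a cycle in G, G is not acyclic. Forests are exactly the graphs of treewidth ≤ 1, so tw(G) ≥ 2. The upper and lower bounds meet at 2, so that is the treewidth.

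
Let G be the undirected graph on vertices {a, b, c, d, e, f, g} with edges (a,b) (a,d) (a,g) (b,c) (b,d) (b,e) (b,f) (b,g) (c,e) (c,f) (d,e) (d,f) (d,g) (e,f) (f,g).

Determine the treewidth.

3

A width-3 tree decomposition is:
Bags: B1 = {b, d, f, g}  B2 = {b, d, e, f}  B3 = {a, b, d, g}  B4 = {b, c, e, f}
Tree: B1–B2, B1–B3, B2–B4
Each bag holds 4 vertices, so the decomposition has width 3, which upper-bounds the treewidth. On the other hand G contains the 4-clique {b, d, f, g}. A clique must lie in a single bag of any decomposition, so no decomposition can have width below 3. Combining the bounds, tw(G) = 3.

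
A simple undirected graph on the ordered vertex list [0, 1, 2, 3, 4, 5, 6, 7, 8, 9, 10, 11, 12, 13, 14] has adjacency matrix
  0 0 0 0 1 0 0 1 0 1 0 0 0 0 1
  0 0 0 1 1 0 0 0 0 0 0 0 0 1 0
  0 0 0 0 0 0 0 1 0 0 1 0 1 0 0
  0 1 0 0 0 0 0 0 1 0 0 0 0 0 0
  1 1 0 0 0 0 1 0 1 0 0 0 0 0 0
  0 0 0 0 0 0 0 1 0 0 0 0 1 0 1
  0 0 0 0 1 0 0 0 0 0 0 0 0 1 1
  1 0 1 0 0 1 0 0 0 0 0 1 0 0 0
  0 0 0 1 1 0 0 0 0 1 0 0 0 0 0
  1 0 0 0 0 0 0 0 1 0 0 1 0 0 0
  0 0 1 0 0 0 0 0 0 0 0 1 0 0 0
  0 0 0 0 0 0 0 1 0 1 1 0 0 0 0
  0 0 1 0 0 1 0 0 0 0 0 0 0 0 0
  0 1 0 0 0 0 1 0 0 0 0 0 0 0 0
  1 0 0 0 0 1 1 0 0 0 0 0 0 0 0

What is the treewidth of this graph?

A width-3 tree decomposition is:
Bags: B1 = {2, 5, 10, 12}  B2 = {2, 5, 7, 10}  B3 = {5, 7, 10, 11}  B4 = {5, 7, 11, 14}  B5 = {0, 7, 11, 14}  B6 = {0, 9, 11, 14}  B7 = {0, 6, 9, 14}  B8 = {0, 4, 6, 9}  B9 = {4, 6, 8, 9}  B10 = {4, 6, 8, 13}  B11 = {1, 4, 8, 13}  B12 = {1, 3, 8, 13}
Tree: B1–B2, B2–B3, B3–B4, B4–B5, B5–B6, B6–B7, B7–B8, B8–B9, B9–B10, B10–B11, B11–B12
The largest bag has 4 vertices, giving width 3; this decomposition certifies tw(G) ≤ 3. For the lower bound: the 4 vertex sets {2,10,12}, {5}, {7}, {0,9,11,14} are disjoint, each induces a connected subgraph, and every pair is joined by at least one edge of G. Contracting each set to a single vertex therefore yields K_{4} as a minor, and since treewidth is minor-monotone, tw(G) ≥ tw(K_{4}) = 3. Combining the bounds, tw(G) = 3.

3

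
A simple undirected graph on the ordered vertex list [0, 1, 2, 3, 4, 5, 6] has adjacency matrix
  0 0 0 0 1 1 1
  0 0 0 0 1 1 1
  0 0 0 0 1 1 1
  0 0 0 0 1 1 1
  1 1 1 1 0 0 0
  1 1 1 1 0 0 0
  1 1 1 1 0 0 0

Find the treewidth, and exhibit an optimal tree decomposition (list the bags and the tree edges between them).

Treewidth 3.
Bags: B1 = {1, 4, 5, 6}  B2 = {0, 4, 5, 6}  B3 = {2, 4, 5, 6}  B4 = {3, 4, 5, 6}
Tree: B1–B2, B2–B3, B3–B4

Every bag has size at most 4, so the width is 4 − 1 = 3 and tw(G) ≤ 3. For the lower bound: the 4 vertex sets {1,6}, {0,4}, {5}, {2} are disjoint, each induces a connected subgraph, and every pair is joined by at least one edge of G. Contracting each set to a single vertex therefore yields K_{4} as a minor, and since treewidth is minor-monotone, tw(G) ≥ tw(K_{4}) = 3. Therefore the treewidth is 3.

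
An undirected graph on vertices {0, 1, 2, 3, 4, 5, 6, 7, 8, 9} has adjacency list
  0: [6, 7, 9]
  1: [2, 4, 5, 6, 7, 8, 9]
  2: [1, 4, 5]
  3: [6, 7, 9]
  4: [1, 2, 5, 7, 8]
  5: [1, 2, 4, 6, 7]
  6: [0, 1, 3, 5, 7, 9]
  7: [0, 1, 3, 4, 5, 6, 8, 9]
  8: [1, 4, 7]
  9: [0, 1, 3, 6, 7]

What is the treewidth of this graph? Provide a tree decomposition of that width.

Treewidth 3.
One optimal decomposition is:
Bags: B1 = {1, 4, 5, 7}  B2 = {1, 5, 6, 7}  B3 = {1, 6, 7, 9}  B4 = {1, 4, 7, 8}  B5 = {0, 6, 7, 9}  B6 = {1, 2, 4, 5}  B7 = {3, 6, 7, 9}
Tree: B1–B2, B2–B3, B1–B4, B3–B5, B1–B6, B5–B7

The largest bag has 4 vertices, giving width 3; this decomposition certifies tw(G) ≤ 3. For the lower bound, the 4 vertices {1, 2, 4, 5} are pairwise adjacent, and any tree decomposition puts a clique entirely inside one bag — forcing width ≥ 3. Hence tw(G) = 3 exactly.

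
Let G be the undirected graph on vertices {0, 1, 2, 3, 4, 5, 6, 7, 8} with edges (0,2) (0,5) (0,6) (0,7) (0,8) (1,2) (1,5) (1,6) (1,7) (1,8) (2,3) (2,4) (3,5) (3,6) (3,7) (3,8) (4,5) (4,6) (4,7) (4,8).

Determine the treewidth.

A width-4 tree decomposition is:
Bags: B1 = {0, 1, 3, 4, 7}  B2 = {0, 1, 3, 4, 8}  B3 = {0, 1, 3, 4, 5}  B4 = {0, 1, 3, 4, 6}  B5 = {0, 1, 2, 3, 4}
Tree: B1–B2, B2–B3, B3–B4, B4–B5
The largest bag has 5 vertices, giving width 4; this decomposition certifies tw(G) ≤ 4. For the lower bound: the 5 vertex sets {0,7}, {1,8}, {4,5}, {3}, {6} are disjoint, each induces a connected subgraph, and every pair is joined by at least one edge of G. Contracting each set to a single vertex therefore yields K_{5} as a minor, and since treewidth is minor-monotone, tw(G) ≥ tw(K_{5}) = 4. The upper and lower bounds meet at 4, so that is the treewidth.

4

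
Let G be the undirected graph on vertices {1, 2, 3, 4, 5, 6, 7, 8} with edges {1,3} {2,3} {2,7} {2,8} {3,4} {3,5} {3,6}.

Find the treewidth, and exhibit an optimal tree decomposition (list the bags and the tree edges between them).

Every bag has size at most 2, so the width is 2 − 1 = 1 and tw(G) ≤ 1. G has an edge, so its treewidth is at least 1. Therefore the treewidth is 1.

Treewidth 1.
One such decomposition:
Bags: B1 = {3, 4}  B2 = {2, 3}  B3 = {3, 5}  B4 = {3, 6}  B5 = {1, 3}  B6 = {2, 8}  B7 = {2, 7}
Tree: B1–B2, B2–B3, B3–B4, B2–B5, B2–B6, B6–B7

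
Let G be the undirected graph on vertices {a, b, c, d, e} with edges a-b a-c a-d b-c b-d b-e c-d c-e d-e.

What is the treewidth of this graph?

3

A width-3 tree decomposition is:
Bags: B1 = {a, b, c, d}  B2 = {b, c, d, e}
Tree: B1–B2
Each bag holds 4 vertices, so the decomposition has width 3, which upper-bounds the treewidth. For the lower bound, the 4 vertices {b, c, d, e} are pairwise adjacent, and any tree decomposition puts a clique entirely inside one bag — forcing width ≥ 3. The upper and lower bounds meet at 3, so that is the treewidth.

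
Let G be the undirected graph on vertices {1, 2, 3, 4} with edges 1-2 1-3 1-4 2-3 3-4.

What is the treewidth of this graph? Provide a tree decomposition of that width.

Treewidth 2.
Bags: B1 = {1, 3, 4}  B2 = {1, 2, 3}
Tree: B1–B2

Every bag has size at most 3, so the width is 3 − 1 = 2 and tw(G) ≤ 2. Conversely, {1, 2, 3} is a clique of size 3, and the vertices of any clique must share a bag in every tree decomposition; so some bag has ≥ 3 vertices and tw(G) ≥ 2. Therefore the treewidth is 2.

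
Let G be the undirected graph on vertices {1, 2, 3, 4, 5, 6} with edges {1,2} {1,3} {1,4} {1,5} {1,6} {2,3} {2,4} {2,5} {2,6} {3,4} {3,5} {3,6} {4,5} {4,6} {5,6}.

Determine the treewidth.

5

A width-5 tree decomposition is:
Bags: B1 = {1, 2, 3, 4, 5, 6}
Tree: (single bag)
A single bag containing all 6 vertices is trivially a valid decomposition of width 5. Conversely, {1, 2, 3, 4, 5, 6} is a clique of size 6, and the vertices of any clique must share a bag in every tree decomposition; so some bag has ≥ 6 vertices and tw(G) ≥ 5. Combining the bounds, tw(G) = 5.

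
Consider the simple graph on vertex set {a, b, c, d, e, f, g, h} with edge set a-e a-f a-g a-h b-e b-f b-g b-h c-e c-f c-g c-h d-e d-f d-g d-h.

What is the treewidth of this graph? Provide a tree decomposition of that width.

Treewidth 4.
One such decomposition:
Bags: B1 = {c, e, f, g, h}  B2 = {d, e, f, g, h}  B3 = {a, e, f, g, h}  B4 = {b, e, f, g, h}
Tree: B1–B2, B2–B3, B3–B4

The largest bag has 5 vertices, giving width 4; this decomposition certifies tw(G) ≤ 4. For the lower bound: the 5 vertex sets {c,g}, {d,f}, {a,h}, {e}, {b} are disjoint, each induces a connected subgraph, and every pair is joined by at least one edge of G. Contracting each set to a single vertex therefore yields K_{5} as a minor, and since treewidth is minor-monotone, tw(G) ≥ tw(K_{5}) = 4. Therefore the treewidth is 4.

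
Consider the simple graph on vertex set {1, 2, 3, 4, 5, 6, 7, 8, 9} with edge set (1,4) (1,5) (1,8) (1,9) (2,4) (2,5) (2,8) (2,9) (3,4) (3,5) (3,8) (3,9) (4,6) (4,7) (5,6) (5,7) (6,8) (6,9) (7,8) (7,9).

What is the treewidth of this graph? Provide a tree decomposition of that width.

Each bag holds 5 vertices, so the decomposition has width 4, which upper-bounds the treewidth. For the lower bound: the 5 vertex sets {3,5}, {6,9}, {7,8}, {4}, {2} are disjoint, each induces a connected subgraph, and every pair is joined by at least one edge of G. Contracting each set to a single vertex therefore yields K_{5} as a minor, and since treewidth is minor-monotone, tw(G) ≥ tw(K_{5}) = 4. Combining the bounds, tw(G) = 4.

Treewidth 4.
One such decomposition:
Bags: B1 = {3, 4, 5, 8, 9}  B2 = {4, 5, 6, 8, 9}  B3 = {4, 5, 7, 8, 9}  B4 = {2, 4, 5, 8, 9}  B5 = {1, 4, 5, 8, 9}
Tree: B1–B2, B2–B3, B3–B4, B4–B5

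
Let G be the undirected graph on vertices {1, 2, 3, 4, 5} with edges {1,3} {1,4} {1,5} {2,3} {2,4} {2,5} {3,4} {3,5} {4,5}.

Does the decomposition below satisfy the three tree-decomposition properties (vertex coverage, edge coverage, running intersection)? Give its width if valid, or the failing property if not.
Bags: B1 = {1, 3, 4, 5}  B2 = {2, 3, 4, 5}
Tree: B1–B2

Yes; width 3.

Every vertex of G appears in some bag (union = {1, 2, 3, 4, 5}); every edge is covered by a bag; and for each vertex v the set of bags containing v is connected in the bag tree. The decomposition is therefore valid. The largest bag has 4 vertices, so the width is 3.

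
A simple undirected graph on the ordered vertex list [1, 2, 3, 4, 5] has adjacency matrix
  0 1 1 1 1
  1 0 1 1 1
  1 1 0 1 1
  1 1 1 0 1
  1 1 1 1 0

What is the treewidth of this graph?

4

A width-4 tree decomposition is:
Bags: B1 = {1, 2, 3, 4, 5}
Tree: (single bag)
A single bag containing all 5 vertices is trivially a valid decomposition of width 4. Conversely, {1, 2, 3, 4, 5} is a clique of size 5, and the vertices of any clique must share a bag in every tree decomposition; so some bag has ≥ 5 vertices and tw(G) ≥ 4. Hence tw(G) = 4 exactly.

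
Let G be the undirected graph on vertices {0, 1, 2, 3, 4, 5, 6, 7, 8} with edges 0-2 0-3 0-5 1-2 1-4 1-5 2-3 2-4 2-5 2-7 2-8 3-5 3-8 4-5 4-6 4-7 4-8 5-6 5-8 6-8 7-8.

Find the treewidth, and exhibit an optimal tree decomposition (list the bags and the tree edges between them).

Treewidth 3.
One optimal decomposition is:
Bags: B1 = {2, 4, 7, 8}  B2 = {2, 4, 5, 8}  B3 = {1, 2, 4, 5}  B4 = {2, 3, 5, 8}  B5 = {4, 5, 6, 8}  B6 = {0, 2, 3, 5}
Tree: B1–B2, B2–B3, B2–B4, B2–B5, B4–B6

The largest bag has 4 vertices, giving width 3; this decomposition certifies tw(G) ≤ 3. For the lower bound, the 4 vertices {1, 2, 4, 5} are pairwise adjacent, and any tree decomposition puts a clique entirely inside one bag — forcing width ≥ 3. Therefore the treewidth is 3.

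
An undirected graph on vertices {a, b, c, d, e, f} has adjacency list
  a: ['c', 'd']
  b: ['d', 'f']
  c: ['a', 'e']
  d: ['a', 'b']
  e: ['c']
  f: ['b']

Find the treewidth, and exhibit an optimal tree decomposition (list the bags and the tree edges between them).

Treewidth 1.
One optimal decomposition is:
Bags: B1 = {c, e}  B2 = {a, c}  B3 = {a, d}  B4 = {b, d}  B5 = {b, f}
Tree: B1–B2, B2–B3, B3–B4, B4–B5

Each bag holds 2 vertices, so the decomposition has width 1, which upper-bounds the treewidth. Since G has at least one edge (e.g. e–c), it is not an edgeless graph, so tw(G) ≥ 1. Hence tw(G) = 1 exactly.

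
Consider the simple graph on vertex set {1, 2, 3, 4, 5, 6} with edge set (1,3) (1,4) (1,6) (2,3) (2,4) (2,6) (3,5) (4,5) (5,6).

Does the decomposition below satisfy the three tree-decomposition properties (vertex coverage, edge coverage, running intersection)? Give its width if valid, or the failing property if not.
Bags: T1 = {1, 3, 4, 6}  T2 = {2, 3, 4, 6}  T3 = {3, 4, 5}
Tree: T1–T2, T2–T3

A tree decomposition must satisfy three properties: every vertex lies in some bag; for every edge, both endpoints lie together in some bag; and for every vertex, the bags containing it form a connected subtree. Here edge (6,5) lies in no bag, so the decomposition is invalid.

No — edge (6,5) lies in no bag.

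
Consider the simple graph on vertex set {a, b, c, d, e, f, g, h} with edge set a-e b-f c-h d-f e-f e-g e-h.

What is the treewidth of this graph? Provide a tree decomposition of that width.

Each bag holds 2 vertices, so the decomposition has width 1, which upper-bounds the treewidth. G has an edge, so its treewidth is at least 1. Hence tw(G) = 1 exactly.

Treewidth 1.
One optimal decomposition is:
Bags: B1 = {a, e}  B2 = {e, f}  B3 = {e, h}  B4 = {c, h}  B5 = {d, f}  B6 = {e, g}  B7 = {b, f}
Tree: B1–B2, B1–B3, B3–B4, B2–B5, B1–B6, B5–B7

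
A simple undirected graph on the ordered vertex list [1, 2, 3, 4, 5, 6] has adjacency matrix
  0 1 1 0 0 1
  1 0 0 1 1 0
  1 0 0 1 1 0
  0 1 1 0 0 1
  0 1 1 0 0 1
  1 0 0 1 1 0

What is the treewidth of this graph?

A width-3 tree decomposition is:
Bags: B1 = {1, 3, 4, 5}  B2 = {1, 2, 4, 5}  B3 = {1, 4, 5, 6}
Tree: B1–B2, B2–B3
Every bag has size at most 4, so the width is 4 − 1 = 3 and tw(G) ≤ 3. For the lower bound: the 4 vertex sets {3,5}, {1,2}, {4}, {6} are disjoint, each induces a connected subgraph, and every pair is joined by at least one edge of G. Contracting each set to a single vertex therefore yields K_{4} as a minor, and since treewidth is minor-monotone, tw(G) ≥ tw(K_{4}) = 3. Therefore the treewidth is 3.

3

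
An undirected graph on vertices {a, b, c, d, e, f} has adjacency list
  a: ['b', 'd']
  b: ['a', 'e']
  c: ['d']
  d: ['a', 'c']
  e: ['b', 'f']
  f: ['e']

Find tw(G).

1

A width-1 tree decomposition is:
Bags: B1 = {e, f}  B2 = {b, e}  B3 = {a, b}  B4 = {a, d}  B5 = {c, d}
Tree: B1–B2, B2–B3, B3–B4, B4–B5
Every bag has size at most 2, so the width is 2 − 1 = 1 and tw(G) ≤ 1. G has an edge, so its treewidth is at least 1. Combining the bounds, tw(G) = 1.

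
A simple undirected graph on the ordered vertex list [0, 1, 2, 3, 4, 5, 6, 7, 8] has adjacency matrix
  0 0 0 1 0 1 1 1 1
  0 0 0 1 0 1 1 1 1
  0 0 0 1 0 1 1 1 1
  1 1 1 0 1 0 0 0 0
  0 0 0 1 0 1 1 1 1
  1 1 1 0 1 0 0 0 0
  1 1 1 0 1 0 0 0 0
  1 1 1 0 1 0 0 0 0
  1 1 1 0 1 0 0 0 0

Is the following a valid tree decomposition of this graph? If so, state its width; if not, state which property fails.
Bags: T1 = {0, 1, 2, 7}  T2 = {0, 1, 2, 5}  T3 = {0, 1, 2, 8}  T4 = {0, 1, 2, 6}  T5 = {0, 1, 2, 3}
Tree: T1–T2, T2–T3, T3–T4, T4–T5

No — vertex 4 appears in no bag.

A tree decomposition must satisfy three properties: every vertex lies in some bag; for every edge, both endpoints lie together in some bag; and for every vertex, the bags containing it form a connected subtree. Here vertex 4 appears in no bag, so the decomposition is invalid.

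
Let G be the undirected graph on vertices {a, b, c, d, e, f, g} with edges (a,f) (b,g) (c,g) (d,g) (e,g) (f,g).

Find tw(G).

A width-1 tree decomposition is:
Bags: B1 = {c, g}  B2 = {e, g}  B3 = {b, g}  B4 = {f, g}  B5 = {d, g}  B6 = {a, f}
Tree: B1–B2, B2–B3, B3–B4, B4–B5, B4–B6
Every bag has size at most 2, so the width is 2 − 1 = 1 and tw(G) ≤ 1. G has an edge, so its treewidth is at least 1. Therefore the treewidth is 1.

1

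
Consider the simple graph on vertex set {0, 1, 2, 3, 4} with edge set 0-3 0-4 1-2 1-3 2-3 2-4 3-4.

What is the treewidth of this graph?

A width-2 tree decomposition is:
Bags: B1 = {2, 3, 4}  B2 = {1, 2, 3}  B3 = {0, 3, 4}
Tree: B1–B2, B1–B3
The largest bag has 3 vertices, giving width 2; this decomposition certifies tw(G) ≤ 2. For the lower bound, the 3 vertices {0, 3, 4} are pairwise adjacent, and any tree decomposition puts a clique entirely inside one bag — forcing width ≥ 2. Therefore the treewidth is 2.

2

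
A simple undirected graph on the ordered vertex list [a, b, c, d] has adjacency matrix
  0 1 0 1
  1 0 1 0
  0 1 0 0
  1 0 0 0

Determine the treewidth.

A width-1 tree decomposition is:
Bags: B1 = {a, b}  B2 = {a, d}  B3 = {b, c}
Tree: B1–B2, B1–B3
Every bag has size at most 2, so the width is 2 − 1 = 1 and tw(G) ≤ 1. Since G has at least one edge (e.g. a–b), it is not an edgeless graph, so tw(G) ≥ 1. Hence tw(G) = 1 exactly.

1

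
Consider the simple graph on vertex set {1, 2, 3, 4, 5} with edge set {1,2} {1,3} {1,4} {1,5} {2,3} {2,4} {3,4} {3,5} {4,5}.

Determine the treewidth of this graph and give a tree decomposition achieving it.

Treewidth 3.
One such decomposition:
Bags: B1 = {1, 2, 3, 4}  B2 = {1, 3, 4, 5}
Tree: B1–B2

The largest bag has 4 vertices, giving width 3; this decomposition certifies tw(G) ≤ 3. Conversely, {1, 2, 3, 4} is a clique of size 4, and the vertices of any clique must share a bag in every tree decomposition; so some bag has ≥ 4 vertices and tw(G) ≥ 3. Hence tw(G) = 3 exactly.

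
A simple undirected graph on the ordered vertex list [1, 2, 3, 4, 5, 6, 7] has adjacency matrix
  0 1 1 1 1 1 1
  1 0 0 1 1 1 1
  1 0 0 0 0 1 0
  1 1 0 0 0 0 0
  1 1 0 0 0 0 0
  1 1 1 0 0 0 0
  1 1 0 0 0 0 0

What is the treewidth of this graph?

A width-2 tree decomposition is:
Bags: B1 = {1, 2, 7}  B2 = {1, 2, 6}  B3 = {1, 3, 6}  B4 = {1, 2, 4}  B5 = {1, 2, 5}
Tree: B1–B2, B2–B3, B2–B4, B1–B5
The largest bag has 3 vertices, giving width 2; this decomposition certifies tw(G) ≤ 2. On the other hand G contains the 3-clique {1, 2, 4}. A clique must lie in a single bag of any decomposition, so no decomposition can have width below 2. Therefore the treewidth is 2.

2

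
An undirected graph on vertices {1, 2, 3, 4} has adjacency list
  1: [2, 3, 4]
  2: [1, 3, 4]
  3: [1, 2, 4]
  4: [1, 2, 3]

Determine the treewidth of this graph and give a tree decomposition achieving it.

With just one bag of size 4, the width is 4 − 1 = 3, so tw(G) ≤ 3. On the other hand G contains the 4-clique {1, 2, 3, 4}. A clique must lie in a single bag of any decomposition, so no decomposition can have width below 3. The upper and lower bounds meet at 3, so that is the treewidth.

Treewidth 3.
One such decomposition:
Bags: B1 = {1, 2, 3, 4}
Tree: (single bag)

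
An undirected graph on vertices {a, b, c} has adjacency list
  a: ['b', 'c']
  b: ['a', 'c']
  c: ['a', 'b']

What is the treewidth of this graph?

2

A width-2 tree decomposition is:
Bags: B1 = {a, b, c}
Tree: (single bag)
With just one bag of size 3, the width is 3 − 1 = 2, so tw(G) ≤ 2. For the lower bound, the 3 vertices {a, b, c} are pairwise adjacent, and any tree decomposition puts a clique entirely inside one bag — forcing width ≥ 2. Combining the bounds, tw(G) = 2.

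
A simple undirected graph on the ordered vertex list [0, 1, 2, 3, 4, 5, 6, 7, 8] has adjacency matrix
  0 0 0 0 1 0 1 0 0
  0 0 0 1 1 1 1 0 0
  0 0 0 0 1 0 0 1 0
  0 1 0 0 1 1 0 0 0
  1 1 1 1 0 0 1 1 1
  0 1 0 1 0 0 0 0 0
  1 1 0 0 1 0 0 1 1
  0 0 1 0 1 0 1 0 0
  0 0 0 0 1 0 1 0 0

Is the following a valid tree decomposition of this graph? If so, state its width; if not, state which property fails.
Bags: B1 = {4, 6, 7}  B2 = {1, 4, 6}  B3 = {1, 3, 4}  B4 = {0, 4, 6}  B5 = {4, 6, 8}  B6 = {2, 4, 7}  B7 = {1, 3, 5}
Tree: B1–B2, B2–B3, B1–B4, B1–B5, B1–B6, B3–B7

Vertex coverage: the bags together contain {0, 1, 2, 3, 4, 5, 6, 7, 8}, the full vertex set. Edge coverage: each edge of G has both endpoints in at least one bag. Running intersection: for every vertex, the bags containing it form a connected subtree. All three properties hold, so this is a valid tree decomposition of width max|bag| − 1 = 2, and hence tw(G) ≤ 2.

Yes; width 2.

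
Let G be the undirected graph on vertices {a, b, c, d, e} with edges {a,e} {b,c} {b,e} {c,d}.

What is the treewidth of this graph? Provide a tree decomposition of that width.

Each bag holds 2 vertices, so the decomposition has width 1, which upper-bounds the treewidth. Since G has at least one edge (e.g. d–c), it is not an edgeless graph, so tw(G) ≥ 1. Therefore the treewidth is 1.

Treewidth 1.
One such decomposition:
Bags: B1 = {c, d}  B2 = {b, c}  B3 = {b, e}  B4 = {a, e}
Tree: B1–B2, B2–B3, B3–B4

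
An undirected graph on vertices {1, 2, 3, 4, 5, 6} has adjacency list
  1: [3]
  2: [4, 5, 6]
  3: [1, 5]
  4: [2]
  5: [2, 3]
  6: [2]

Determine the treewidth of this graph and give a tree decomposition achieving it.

Every bag has size at most 2, so the width is 2 − 1 = 1 and tw(G) ≤ 1. Any graph with an edge has treewidth ≥ 1, and G has the edge 5–3. Hence tw(G) = 1 exactly.

Treewidth 1.
Bags: B1 = {3, 5}  B2 = {2, 5}  B3 = {2, 4}  B4 = {2, 6}  B5 = {1, 3}
Tree: B1–B2, B2–B3, B2–B4, B1–B5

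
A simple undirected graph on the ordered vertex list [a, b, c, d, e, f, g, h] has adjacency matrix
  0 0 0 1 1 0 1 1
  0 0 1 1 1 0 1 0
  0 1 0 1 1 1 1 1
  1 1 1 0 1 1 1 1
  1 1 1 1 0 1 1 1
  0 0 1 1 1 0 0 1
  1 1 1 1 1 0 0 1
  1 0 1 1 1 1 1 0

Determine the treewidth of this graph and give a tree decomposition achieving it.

The largest bag has 5 vertices, giving width 4; this decomposition certifies tw(G) ≤ 4. For the lower bound, the 5 vertices {c, d, e, g, h} are pairwise adjacent, and any tree decomposition puts a clique entirely inside one bag — forcing width ≥ 4. Combining the bounds, tw(G) = 4.

Treewidth 4.
One such decomposition:
Bags: B1 = {b, c, d, e, g}  B2 = {c, d, e, g, h}  B3 = {a, d, e, g, h}  B4 = {c, d, e, f, h}
Tree: B1–B2, B2–B3, B2–B4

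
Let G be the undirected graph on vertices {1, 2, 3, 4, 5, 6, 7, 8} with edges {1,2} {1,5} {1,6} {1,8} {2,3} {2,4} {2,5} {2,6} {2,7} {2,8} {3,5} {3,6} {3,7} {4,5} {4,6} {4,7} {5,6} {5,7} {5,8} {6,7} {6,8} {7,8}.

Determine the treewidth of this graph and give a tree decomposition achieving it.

The largest bag has 5 vertices, giving width 4; this decomposition certifies tw(G) ≤ 4. Conversely, {1, 2, 5, 6, 8} is a clique of size 5, and the vertices of any clique must share a bag in every tree decomposition; so some bag has ≥ 5 vertices and tw(G) ≥ 4. The upper and lower bounds meet at 4, so that is the treewidth.

Treewidth 4.
Bags: B1 = {2, 5, 6, 7, 8}  B2 = {2, 3, 5, 6, 7}  B3 = {1, 2, 5, 6, 8}  B4 = {2, 4, 5, 6, 7}
Tree: B1–B2, B1–B3, B1–B4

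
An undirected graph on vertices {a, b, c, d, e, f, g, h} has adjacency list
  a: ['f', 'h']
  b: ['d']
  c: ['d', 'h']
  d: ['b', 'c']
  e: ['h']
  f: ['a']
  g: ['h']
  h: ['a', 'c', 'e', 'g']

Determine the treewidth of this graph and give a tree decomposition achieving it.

Each bag holds 2 vertices, so the decomposition has width 1, which upper-bounds the treewidth. G has an edge, so its treewidth is at least 1. Combining the bounds, tw(G) = 1.

Treewidth 1.
Bags: B1 = {c, d}  B2 = {c, h}  B3 = {e, h}  B4 = {g, h}  B5 = {a, h}  B6 = {b, d}  B7 = {a, f}
Tree: B1–B2, B2–B3, B2–B4, B4–B5, B1–B6, B5–B7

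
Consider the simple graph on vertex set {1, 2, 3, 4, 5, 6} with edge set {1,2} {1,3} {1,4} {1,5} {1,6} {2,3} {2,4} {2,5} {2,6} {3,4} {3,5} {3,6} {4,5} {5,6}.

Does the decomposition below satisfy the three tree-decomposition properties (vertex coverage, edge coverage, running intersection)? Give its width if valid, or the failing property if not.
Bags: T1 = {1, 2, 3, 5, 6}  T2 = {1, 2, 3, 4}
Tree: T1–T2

A tree decomposition must satisfy three properties: every vertex lies in some bag; for every edge, both endpoints lie together in some bag; and for every vertex, the bags containing it form a connected subtree. Here edge (5,4) lies in no bag, so the decomposition is invalid.

No — edge (5,4) lies in no bag.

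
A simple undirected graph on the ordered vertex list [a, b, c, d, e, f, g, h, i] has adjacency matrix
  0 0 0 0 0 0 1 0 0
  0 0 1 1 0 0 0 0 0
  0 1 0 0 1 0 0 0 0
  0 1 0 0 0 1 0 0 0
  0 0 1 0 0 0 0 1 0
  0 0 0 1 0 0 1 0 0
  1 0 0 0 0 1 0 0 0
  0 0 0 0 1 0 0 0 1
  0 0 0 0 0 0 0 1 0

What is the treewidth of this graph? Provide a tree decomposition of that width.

Treewidth 1.
One such decomposition:
Bags: B1 = {a, g}  B2 = {f, g}  B3 = {d, f}  B4 = {b, d}  B5 = {b, c}  B6 = {c, e}  B7 = {e, h}  B8 = {h, i}
Tree: B1–B2, B2–B3, B3–B4, B4–B5, B5–B6, B6–B7, B7–B8

The largest bag has 2 vertices, giving width 1; this decomposition certifies tw(G) ≤ 1. Any graph with an edge has treewidth ≥ 1, and G has the edge a–g. Therefore the treewidth is 1.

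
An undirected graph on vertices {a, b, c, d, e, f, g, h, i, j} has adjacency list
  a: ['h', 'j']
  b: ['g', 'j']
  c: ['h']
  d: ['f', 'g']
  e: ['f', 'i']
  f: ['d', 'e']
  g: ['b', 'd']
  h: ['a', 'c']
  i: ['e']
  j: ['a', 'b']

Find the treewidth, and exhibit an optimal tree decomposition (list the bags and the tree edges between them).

The largest bag has 2 vertices, giving width 1; this decomposition certifies tw(G) ≤ 1. G has an edge, so its treewidth is at least 1. Combining the bounds, tw(G) = 1.

Treewidth 1.
One optimal decomposition is:
Bags: B1 = {c, h}  B2 = {a, h}  B3 = {a, j}  B4 = {b, j}  B5 = {b, g}  B6 = {d, g}  B7 = {d, f}  B8 = {e, f}  B9 = {e, i}
Tree: B1–B2, B2–B3, B3–B4, B4–B5, B5–B6, B6–B7, B7–B8, B8–B9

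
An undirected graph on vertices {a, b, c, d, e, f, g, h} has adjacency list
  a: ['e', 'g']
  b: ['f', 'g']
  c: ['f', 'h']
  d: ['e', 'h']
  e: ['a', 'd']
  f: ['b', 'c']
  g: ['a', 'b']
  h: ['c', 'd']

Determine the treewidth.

A width-2 tree decomposition is:
Bags: B1 = {c, d, h}  B2 = {c, d, e}  B3 = {a, c, e}  B4 = {a, c, g}  B5 = {b, c, g}  B6 = {b, c, f}
Tree: B1–B2, B2–B3, B3–B4, B4–B5, B5–B6
Each bag holds 3 vertices, so the decomposition has width 2, which upper-bounds the treewidth. For the lower bound, G contains the cycle c–h–d–e–a–g–b–f–c, so G is not a forest; only forests have treewidth ≤ 1, hence tw(G) ≥ 2. Combining the bounds, tw(G) = 2.

2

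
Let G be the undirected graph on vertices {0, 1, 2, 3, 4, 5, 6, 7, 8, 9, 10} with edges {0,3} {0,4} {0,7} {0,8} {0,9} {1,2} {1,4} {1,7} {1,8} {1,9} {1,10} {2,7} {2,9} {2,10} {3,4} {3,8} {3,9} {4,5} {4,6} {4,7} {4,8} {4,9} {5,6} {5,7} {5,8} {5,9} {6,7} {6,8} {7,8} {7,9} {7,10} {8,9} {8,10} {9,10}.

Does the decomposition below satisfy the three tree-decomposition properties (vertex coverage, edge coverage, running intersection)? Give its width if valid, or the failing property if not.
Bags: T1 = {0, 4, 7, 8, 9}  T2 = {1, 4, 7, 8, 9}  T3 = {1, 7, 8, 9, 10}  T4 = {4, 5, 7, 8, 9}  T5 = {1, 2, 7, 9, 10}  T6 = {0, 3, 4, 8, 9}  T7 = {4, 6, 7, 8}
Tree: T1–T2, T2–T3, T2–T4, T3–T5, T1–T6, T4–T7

A tree decomposition must satisfy three properties: every vertex lies in some bag; for every edge, both endpoints lie together in some bag; and for every vertex, the bags containing it form a connected subtree. Here edge (5,6) lies in no bag, so the decomposition is invalid.

No — edge (5,6) lies in no bag.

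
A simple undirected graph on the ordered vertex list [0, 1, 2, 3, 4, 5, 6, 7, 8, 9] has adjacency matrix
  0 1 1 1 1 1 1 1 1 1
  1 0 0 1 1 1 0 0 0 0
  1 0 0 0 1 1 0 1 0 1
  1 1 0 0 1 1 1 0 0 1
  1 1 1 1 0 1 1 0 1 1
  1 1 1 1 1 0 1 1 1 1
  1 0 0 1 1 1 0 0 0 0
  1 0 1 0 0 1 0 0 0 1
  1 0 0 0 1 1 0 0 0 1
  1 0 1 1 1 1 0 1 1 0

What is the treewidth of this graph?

4

A width-4 tree decomposition is:
Bags: B1 = {0, 2, 4, 5, 9}  B2 = {0, 3, 4, 5, 9}  B3 = {0, 2, 5, 7, 9}  B4 = {0, 1, 3, 4, 5}  B5 = {0, 4, 5, 8, 9}  B6 = {0, 3, 4, 5, 6}
Tree: B1–B2, B1–B3, B2–B4, B2–B5, B2–B6
The largest bag has 5 vertices, giving width 4; this decomposition certifies tw(G) ≤ 4. For the lower bound, the 5 vertices {0, 4, 5, 8, 9} are pairwise adjacent, and any tree decomposition puts a clique entirely inside one bag — forcing width ≥ 4. Therefore the treewidth is 4.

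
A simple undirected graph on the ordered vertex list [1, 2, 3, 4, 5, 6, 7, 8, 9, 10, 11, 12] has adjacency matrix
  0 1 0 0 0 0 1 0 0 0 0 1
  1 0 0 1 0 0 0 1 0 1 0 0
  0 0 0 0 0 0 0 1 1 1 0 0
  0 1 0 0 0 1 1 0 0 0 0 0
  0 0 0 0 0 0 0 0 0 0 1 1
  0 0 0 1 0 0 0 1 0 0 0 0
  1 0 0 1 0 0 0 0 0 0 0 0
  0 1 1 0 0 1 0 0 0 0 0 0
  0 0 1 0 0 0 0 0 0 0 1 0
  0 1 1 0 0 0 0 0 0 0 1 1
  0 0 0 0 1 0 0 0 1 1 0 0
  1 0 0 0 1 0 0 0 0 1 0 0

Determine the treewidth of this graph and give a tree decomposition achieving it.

Treewidth 3.
One such decomposition:
Bags: B1 = {1, 4, 6, 7}  B2 = {1, 2, 4, 6}  B3 = {1, 2, 6, 8}  B4 = {1, 2, 8, 12}  B5 = {2, 8, 10, 12}  B6 = {3, 8, 10, 12}  B7 = {3, 5, 10, 12}  B8 = {3, 5, 10, 11}  B9 = {3, 5, 9, 11}
Tree: B1–B2, B2–B3, B3–B4, B4–B5, B5–B6, B6–B7, B7–B8, B8–B9

The largest bag has 4 vertices, giving width 3; this decomposition certifies tw(G) ≤ 3. For the lower bound: the 4 vertex sets {4,6,7}, {1}, {2}, {3,8,10,12} are disjoint, each induces a connected subgraph, and every pair is joined by at least one edge of G. Contracting each set to a single vertex therefore yields K_{4} as a minor, and since treewidth is minor-monotone, tw(G) ≥ tw(K_{4}) = 3. The upper and lower bounds meet at 3, so that is the treewidth.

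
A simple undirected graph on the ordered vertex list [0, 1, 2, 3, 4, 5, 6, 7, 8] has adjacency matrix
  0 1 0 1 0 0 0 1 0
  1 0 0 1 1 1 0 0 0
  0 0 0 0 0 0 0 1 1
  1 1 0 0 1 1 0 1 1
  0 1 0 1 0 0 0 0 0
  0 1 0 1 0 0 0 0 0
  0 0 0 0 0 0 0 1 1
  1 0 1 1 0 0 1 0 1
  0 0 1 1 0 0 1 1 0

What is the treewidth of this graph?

2

A width-2 tree decomposition is:
Bags: B1 = {0, 1, 3}  B2 = {1, 3, 5}  B3 = {0, 3, 7}  B4 = {3, 7, 8}  B5 = {2, 7, 8}  B6 = {6, 7, 8}  B7 = {1, 3, 4}
Tree: B1–B2, B1–B3, B3–B4, B4–B5, B4–B6, B2–B7
Each bag holds 3 vertices, so the decomposition has width 2, which upper-bounds the treewidth. On the other hand G contains the 3-clique {2, 7, 8}. A clique must lie in a single bag of any decomposition, so no decomposition can have width below 2. Hence tw(G) = 2 exactly.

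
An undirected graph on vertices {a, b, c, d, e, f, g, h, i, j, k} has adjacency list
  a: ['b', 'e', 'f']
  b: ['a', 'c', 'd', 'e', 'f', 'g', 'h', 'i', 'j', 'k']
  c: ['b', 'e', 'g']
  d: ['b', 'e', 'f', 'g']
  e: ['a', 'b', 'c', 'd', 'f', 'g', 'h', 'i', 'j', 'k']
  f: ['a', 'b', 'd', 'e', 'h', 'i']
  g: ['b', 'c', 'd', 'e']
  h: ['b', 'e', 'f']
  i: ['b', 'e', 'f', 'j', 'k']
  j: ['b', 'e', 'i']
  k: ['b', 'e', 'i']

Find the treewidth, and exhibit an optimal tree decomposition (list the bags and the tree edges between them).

Each bag holds 4 vertices, so the decomposition has width 3, which upper-bounds the treewidth. On the other hand G contains the 4-clique {b, d, e, f}. A clique must lie in a single bag of any decomposition, so no decomposition can have width below 3. Hence tw(G) = 3 exactly.

Treewidth 3.
One such decomposition:
Bags: B1 = {a, b, e, f}  B2 = {b, e, f, i}  B3 = {b, d, e, f}  B4 = {b, d, e, g}  B5 = {b, e, f, h}  B6 = {b, e, i, k}  B7 = {b, e, i, j}  B8 = {b, c, e, g}
Tree: B1–B2, B1–B3, B3–B4, B1–B5, B2–B6, B2–B7, B4–B8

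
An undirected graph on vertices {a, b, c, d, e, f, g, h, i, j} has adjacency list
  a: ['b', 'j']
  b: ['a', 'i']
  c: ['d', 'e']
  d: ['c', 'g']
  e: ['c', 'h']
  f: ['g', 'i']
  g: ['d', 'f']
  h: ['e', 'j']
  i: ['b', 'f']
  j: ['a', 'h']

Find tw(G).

2

A width-2 tree decomposition is:
Bags: B1 = {f, g, i}  B2 = {b, g, i}  B3 = {a, b, g}  B4 = {a, g, j}  B5 = {g, h, j}  B6 = {e, g, h}  B7 = {c, e, g}  B8 = {c, d, g}
Tree: B1–B2, B2–B3, B3–B4, B4–B5, B5–B6, B6–B7, B7–B8
The largest bag has 3 vertices, giving width 2; this decomposition certifies tw(G) ≤ 2. The edges g–f–i–b–a–j–h–e–c–d–g form a cycle, so G is not a tree and its treewidth is at least 2. Combining the bounds, tw(G) = 2.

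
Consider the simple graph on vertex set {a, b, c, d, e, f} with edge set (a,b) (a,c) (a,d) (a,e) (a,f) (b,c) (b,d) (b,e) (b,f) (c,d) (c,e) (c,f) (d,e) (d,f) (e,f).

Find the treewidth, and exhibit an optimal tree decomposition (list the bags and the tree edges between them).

Treewidth 5.
One optimal decomposition is:
Bags: B1 = {a, b, c, d, e, f}
Tree: (single bag)

With just one bag of size 6, the width is 6 − 1 = 5, so tw(G) ≤ 5. Conversely, {a, b, c, d, e, f} is a clique of size 6, and the vertices of any clique must share a bag in every tree decomposition; so some bag has ≥ 6 vertices and tw(G) ≥ 5. Hence tw(G) = 5 exactly.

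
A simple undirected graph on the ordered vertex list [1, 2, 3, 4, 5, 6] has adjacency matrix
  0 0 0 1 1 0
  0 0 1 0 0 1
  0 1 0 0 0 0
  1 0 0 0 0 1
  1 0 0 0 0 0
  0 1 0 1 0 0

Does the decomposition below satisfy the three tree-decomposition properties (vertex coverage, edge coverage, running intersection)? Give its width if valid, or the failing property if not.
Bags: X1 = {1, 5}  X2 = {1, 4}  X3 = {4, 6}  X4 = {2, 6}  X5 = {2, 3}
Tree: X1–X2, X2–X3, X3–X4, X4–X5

Yes; width 1.

Checking the three conditions: (i) the bags cover all of {1, 2, 3, 4, 5, 6}; (ii) for each edge, some bag contains both endpoints; (iii) the bags containing any fixed vertex form a subtree. All hold, so the decomposition is valid with width 2 − 1 = 1.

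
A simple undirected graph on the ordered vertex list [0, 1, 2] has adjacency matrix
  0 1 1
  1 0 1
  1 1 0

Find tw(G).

2

A width-2 tree decomposition is:
Bags: B1 = {0, 1, 2}
Tree: (single bag)
With just one bag of size 3, the width is 3 − 1 = 2, so tw(G) ≤ 2. For the lower bound, the 3 vertices {0, 1, 2} are pairwise adjacent, and any tree decomposition puts a clique entirely inside one bag — forcing width ≥ 2. Combining the bounds, tw(G) = 2.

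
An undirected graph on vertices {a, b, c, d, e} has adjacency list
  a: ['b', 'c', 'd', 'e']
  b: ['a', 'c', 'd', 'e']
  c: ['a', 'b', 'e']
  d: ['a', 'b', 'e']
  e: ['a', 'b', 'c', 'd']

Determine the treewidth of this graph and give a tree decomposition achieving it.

Treewidth 3.
One optimal decomposition is:
Bags: B1 = {a, b, c, e}  B2 = {a, b, d, e}
Tree: B1–B2

Each bag holds 4 vertices, so the decomposition has width 3, which upper-bounds the treewidth. On the other hand G contains the 4-clique {a, b, d, e}. A clique must lie in a single bag of any decomposition, so no decomposition can have width below 3. The upper and lower bounds meet at 3, so that is the treewidth.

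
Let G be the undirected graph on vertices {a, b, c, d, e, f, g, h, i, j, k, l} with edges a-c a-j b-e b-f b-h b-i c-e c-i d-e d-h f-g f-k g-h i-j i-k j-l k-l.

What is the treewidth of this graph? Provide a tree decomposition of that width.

The largest bag has 4 vertices, giving width 3; this decomposition certifies tw(G) ≤ 3. For the lower bound: the 4 vertex sets {a,j,l}, {c}, {i}, {b,e,f,k} are disjoint, each induces a connected subgraph, and every pair is joined by at least one edge of G. Contracting each set to a single vertex therefore yields K_{4} as a minor, and since treewidth is minor-monotone, tw(G) ≥ tw(K_{4}) = 3. Therefore the treewidth is 3.

Treewidth 3.
One such decomposition:
Bags: B1 = {a, c, j, l}  B2 = {c, i, j, l}  B3 = {c, i, k, l}  B4 = {c, e, i, k}  B5 = {b, e, i, k}  B6 = {b, e, f, k}  B7 = {b, d, e, f}  B8 = {b, d, f, h}  B9 = {d, f, g, h}
Tree: B1–B2, B2–B3, B3–B4, B4–B5, B5–B6, B6–B7, B7–B8, B8–B9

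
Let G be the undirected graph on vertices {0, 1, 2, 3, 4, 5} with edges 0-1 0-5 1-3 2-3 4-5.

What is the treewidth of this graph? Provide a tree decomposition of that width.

Treewidth 1.
One optimal decomposition is:
Bags: B1 = {2, 3}  B2 = {1, 3}  B3 = {0, 1}  B4 = {0, 5}  B5 = {4, 5}
Tree: B1–B2, B2–B3, B3–B4, B4–B5

The largest bag has 2 vertices, giving width 1; this decomposition certifies tw(G) ≤ 1. Since G has at least one edge (e.g. 2–3), it is not an edgeless graph, so tw(G) ≥ 1. Therefore the treewidth is 1.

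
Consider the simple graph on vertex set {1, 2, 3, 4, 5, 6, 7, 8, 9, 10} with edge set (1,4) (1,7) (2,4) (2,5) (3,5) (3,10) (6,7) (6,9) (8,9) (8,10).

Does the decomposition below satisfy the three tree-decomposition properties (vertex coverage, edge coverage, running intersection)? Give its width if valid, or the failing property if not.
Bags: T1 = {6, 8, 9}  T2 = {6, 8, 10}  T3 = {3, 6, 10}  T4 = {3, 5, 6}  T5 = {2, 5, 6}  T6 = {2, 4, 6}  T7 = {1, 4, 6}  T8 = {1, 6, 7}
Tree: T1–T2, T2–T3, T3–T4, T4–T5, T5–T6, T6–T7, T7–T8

Yes; width 2.

Checking the three conditions: (i) the bags cover all of {1, 2, 3, 4, 5, 6, 7, 8, 9, 10}; (ii) for each edge, some bag contains both endpoints; (iii) the bags containing any fixed vertex form a subtree. All hold, so the decomposition is valid with width 3 − 1 = 2.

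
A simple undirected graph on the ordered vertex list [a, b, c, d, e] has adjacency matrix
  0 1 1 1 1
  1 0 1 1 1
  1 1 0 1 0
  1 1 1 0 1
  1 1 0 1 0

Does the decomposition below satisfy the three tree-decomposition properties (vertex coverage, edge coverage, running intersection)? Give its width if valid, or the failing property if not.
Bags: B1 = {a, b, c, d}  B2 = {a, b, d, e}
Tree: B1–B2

Yes; width 3.

Checking the three conditions: (i) the bags cover all of {a, b, c, d, e}; (ii) for each edge, some bag contains both endpoints; (iii) the bags containing any fixed vertex form a subtree. All hold, so the decomposition is valid with width 4 − 1 = 3.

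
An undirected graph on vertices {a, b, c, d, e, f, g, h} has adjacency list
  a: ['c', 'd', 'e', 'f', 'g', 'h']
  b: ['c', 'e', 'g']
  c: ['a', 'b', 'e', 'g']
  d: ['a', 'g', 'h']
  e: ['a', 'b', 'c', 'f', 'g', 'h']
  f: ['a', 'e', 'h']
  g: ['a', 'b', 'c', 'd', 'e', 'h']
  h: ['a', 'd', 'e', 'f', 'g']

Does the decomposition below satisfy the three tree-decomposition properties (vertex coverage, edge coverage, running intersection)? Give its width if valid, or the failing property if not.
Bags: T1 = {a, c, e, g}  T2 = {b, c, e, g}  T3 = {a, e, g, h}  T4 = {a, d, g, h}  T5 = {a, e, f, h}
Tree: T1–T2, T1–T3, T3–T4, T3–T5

Yes; width 3.

Vertex coverage: the bags together contain {a, b, c, d, e, f, g, h}, the full vertex set. Edge coverage: each edge of G has both endpoints in at least one bag. Running intersection: for every vertex, the bags containing it form a connected subtree. All three properties hold, so this is a valid tree decomposition of width max|bag| − 1 = 3, and hence tw(G) ≤ 3.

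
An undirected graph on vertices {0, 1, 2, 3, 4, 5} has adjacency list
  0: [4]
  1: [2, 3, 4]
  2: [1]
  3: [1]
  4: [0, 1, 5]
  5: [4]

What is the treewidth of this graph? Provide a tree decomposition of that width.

Treewidth 1.
One such decomposition:
Bags: B1 = {1, 4}  B2 = {1, 2}  B3 = {1, 3}  B4 = {4, 5}  B5 = {0, 4}
Tree: B1–B2, B1–B3, B1–B4, B1–B5

Each bag holds 2 vertices, so the decomposition has width 1, which upper-bounds the treewidth. Since G has at least one edge (e.g. 4–1), it is not an edgeless graph, so tw(G) ≥ 1. Hence tw(G) = 1 exactly.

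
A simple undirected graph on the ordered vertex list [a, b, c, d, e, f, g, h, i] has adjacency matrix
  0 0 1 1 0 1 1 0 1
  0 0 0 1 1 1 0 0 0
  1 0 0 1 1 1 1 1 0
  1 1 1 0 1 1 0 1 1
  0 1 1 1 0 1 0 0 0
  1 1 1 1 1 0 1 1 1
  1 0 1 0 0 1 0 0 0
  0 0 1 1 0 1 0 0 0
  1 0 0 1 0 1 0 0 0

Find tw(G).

A width-3 tree decomposition is:
Bags: B1 = {a, c, d, f}  B2 = {c, d, f, h}  B3 = {a, c, f, g}  B4 = {a, d, f, i}  B5 = {c, d, e, f}  B6 = {b, d, e, f}
Tree: B1–B2, B1–B3, B1–B4, B2–B5, B5–B6
Every bag has size at most 4, so the width is 4 − 1 = 3 and tw(G) ≤ 3. Conversely, {c, d, e, f} is a clique of size 4, and the vertices of any clique must share a bag in every tree decomposition; so some bag has ≥ 4 vertices and tw(G) ≥ 3. Combining the bounds, tw(G) = 3.

3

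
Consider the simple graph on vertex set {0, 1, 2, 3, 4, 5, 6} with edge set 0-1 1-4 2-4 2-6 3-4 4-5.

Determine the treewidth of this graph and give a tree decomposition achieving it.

Treewidth 1.
Bags: B1 = {1, 4}  B2 = {2, 4}  B3 = {3, 4}  B4 = {4, 5}  B5 = {0, 1}  B6 = {2, 6}
Tree: B1–B2, B2–B3, B3–B4, B1–B5, B2–B6

Every bag has size at most 2, so the width is 2 − 1 = 1 and tw(G) ≤ 1. Any graph with an edge has treewidth ≥ 1, and G has the edge 4–1. The upper and lower bounds meet at 1, so that is the treewidth.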